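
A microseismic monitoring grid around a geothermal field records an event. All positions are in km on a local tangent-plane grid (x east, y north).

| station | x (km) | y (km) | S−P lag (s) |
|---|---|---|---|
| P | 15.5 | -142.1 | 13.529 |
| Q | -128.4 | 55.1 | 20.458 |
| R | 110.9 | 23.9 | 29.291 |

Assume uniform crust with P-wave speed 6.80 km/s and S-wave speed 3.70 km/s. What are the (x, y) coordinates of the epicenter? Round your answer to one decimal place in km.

(-88.2, -106.0)

Distance from S−P lag: d = Δt · v_P v_S / (v_P − v_S) = Δt · (6.80·3.70)/(6.80−3.70) ≈ 8.1161·Δt.
So d_P = 109.80, d_Q = 166.04, d_R = 237.73 km.
Circle about each station: (x − 15.5)² + (y + 142.1)² = 109.80²; (x + 128.4)² + (y − 55.1)² = 166.04²; (x − 110.9)² + (y − 23.9)² = 237.73².
Subtracting pairs of circle equations eliminates x²+y² and gives linear equations (the radical axes):
-287.8 x + 394.4 y = -16423.33
190.8 x + 332.0 y = -52022.15
Solving the 2×2 system: x ≈ -88.2, y ≈ -106.0 km.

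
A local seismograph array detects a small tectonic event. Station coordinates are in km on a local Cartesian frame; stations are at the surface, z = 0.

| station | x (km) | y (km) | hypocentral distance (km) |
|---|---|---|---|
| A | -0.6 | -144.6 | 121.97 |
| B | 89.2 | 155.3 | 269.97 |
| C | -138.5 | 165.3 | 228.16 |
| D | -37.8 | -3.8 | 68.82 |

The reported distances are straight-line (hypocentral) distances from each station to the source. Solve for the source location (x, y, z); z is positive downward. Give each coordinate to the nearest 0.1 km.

(-79.8, -54.2, 20.8)

Each station gives a sphere (x−x_i)² + (y−y_i)² + z² = d_i² (stations at z=0).
Subtracting the A sphere from B and C: z² cancels, leaving linear equations in x and y:
179.6 x + 599.8 y = -46841.91
-275.8 x + 619.8 y = -11583.48
Solving: x ≈ -79.803, y ≈ -54.200 km (keep extra digits for the depth step; rounded: -79.8, -54.2).
Then from the A sphere: z² = 121.97² − (x + 0.6)² − (y + 144.6)² with x = -79.803, y = -54.200, so z ≈ 20.770 ≈ 20.8 km.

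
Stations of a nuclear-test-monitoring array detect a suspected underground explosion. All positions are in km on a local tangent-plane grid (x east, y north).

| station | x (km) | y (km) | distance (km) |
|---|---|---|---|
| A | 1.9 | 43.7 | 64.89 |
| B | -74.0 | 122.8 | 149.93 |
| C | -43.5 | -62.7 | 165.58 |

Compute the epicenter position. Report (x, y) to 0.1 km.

Circle about each station: (x − 1.9)² + (y − 43.7)² = 64.89²; (x + 74.0)² + (y − 122.8)² = 149.93²; (x + 43.5)² + (y + 62.7)² = 165.58².
Subtracting the A equation from the B and C equations removes the quadratic terms:
-151.8 x + 158.2 y = 374.25
-90.8 x − 212.8 y = -19295.78
Solving the 2×2 system: x ≈ 63.7, y ≈ 63.5 km.

63.7 km east, 63.5 km north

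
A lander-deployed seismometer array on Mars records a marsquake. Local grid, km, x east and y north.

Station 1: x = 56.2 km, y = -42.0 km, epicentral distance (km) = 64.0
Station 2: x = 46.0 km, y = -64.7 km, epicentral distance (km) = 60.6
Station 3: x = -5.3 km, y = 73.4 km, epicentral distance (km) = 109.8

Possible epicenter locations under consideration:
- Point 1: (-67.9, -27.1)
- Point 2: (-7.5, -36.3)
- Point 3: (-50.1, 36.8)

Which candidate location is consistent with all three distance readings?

For each candidate, compare |candidate − station| to the reported distance:
Point 1: residuals Station 1 61.0, Station 2 59.3, Station 3 8.6 → max 61.0 km
Point 2: residuals Station 1 0.0, Station 2 0.0, Station 3 0.1 → max 0.1 km
Point 3: residuals Station 1 68.3, Station 2 79.2, Station 3 52.0 → max 79.2 km
Only Point 2 has all residuals ≈ 0.

Point 2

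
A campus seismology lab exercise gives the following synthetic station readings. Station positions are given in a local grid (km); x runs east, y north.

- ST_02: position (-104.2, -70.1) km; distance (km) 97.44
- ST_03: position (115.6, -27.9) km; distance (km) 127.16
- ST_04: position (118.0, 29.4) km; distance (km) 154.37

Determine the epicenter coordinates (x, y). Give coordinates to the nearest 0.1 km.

Circle about each station: (x + 104.2)² + (y + 70.1)² = 97.44²; (x − 115.6)² + (y + 27.9)² = 127.16²; (x − 118.0)² + (y − 29.4)² = 154.37².
Subtracting the ST_02 equation from the ST_03 and ST_04 equations removes the quadratic terms:
439.6 x + 84.4 y = -8304.99
444.4 x + 199.0 y = -15318.83
Solving the 2×2 system: x ≈ -7.2, y ≈ -60.9 km.
Check against ST_02 (with the unrounded x, y): √((x + 104.2)²+(y + 70.1)²) = 97.44 ≈ 97.44 km. ✓

-7.2 km east, -60.9 km north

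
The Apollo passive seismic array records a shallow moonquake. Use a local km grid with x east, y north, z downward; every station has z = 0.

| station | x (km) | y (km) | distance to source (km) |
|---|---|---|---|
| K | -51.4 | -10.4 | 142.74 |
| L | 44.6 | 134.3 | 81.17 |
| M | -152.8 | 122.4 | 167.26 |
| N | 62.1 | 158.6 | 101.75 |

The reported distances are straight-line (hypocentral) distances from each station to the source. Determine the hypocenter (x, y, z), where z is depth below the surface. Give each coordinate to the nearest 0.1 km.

(1.4, 106.4, 62.8)

Each station gives a sphere (x−x_i)² + (y−y_i)² + z² = d_i² (stations at z=0).
Subtracting the K sphere from L and M: z² cancels, leaving linear equations in x and y:
192.0 x + 289.4 y = 31061.67
-202.8 x + 265.6 y = 27978.28
Solving: x ≈ 1.395, y ≈ 106.405 km (keep extra digits for the depth step; rounded: 1.4, 106.4).
Then from the K sphere: z² = 142.74² − (x + 51.4)² − (y + 10.4)² with x = 1.395, y = 106.405, so z ≈ 62.801 ≈ 62.8 km.
Check against N (with the unrounded solution): distance 101.75 ≈ 101.75 km. ✓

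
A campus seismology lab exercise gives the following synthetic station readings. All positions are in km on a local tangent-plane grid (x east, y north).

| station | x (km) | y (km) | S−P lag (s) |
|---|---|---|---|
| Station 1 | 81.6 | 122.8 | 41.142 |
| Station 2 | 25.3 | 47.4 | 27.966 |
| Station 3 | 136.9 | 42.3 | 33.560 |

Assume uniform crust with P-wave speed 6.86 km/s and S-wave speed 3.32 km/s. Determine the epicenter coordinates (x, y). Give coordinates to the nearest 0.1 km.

Distance from S−P lag: d = Δt · v_P v_S / (v_P − v_S) = Δt · (6.86·3.32)/(6.86−3.32) ≈ 6.4337·Δt.
So d_Station 1 = 264.69, d_Station 2 = 179.92, d_Station 3 = 215.91 km.
Circle about each station: (x − 81.6)² + (y − 122.8)² = 264.69²; (x − 25.3)² + (y − 47.4)² = 179.92²; (x − 136.9)² + (y − 42.3)² = 215.91².
Subtracting pairs of circle equations eliminates x²+y² and gives linear equations (the radical axes):
-112.6 x − 150.8 y = 18838.04
110.6 x − 161.0 y = 22236.17
Solving the 2×2 system: x ≈ 9.2, y ≈ -131.8 km.
Check against Station 1 (with the unrounded x, y): √((x − 81.6)²+(y − 122.8)²) = 264.69 ≈ 264.69 km. ✓

(9.2, -131.8)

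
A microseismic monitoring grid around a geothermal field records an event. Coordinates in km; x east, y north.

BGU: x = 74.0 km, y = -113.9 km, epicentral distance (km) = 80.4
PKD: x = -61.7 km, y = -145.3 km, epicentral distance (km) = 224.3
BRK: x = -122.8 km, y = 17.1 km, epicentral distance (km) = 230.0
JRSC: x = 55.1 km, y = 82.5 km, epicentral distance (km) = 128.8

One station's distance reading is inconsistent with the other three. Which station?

Solve using three stations at a time. Using BGU, BRK, JRSC (subtract circle equations pairwise → linear system) gives (x, y) ≈ (100.5, -38.0).
Distances from that point to each station vs reported:
  BGU: calculated 80.4 vs reported 80.4 → residual 0.0 km
  PKD: calculated 194.5 vs reported 224.3 → residual 29.8 km
  BRK: calculated 230.0 vs reported 230.0 → residual 0.0 km
  JRSC: calculated 128.8 vs reported 128.8 → residual 0.0 km
BGU, BRK, JRSC are mutually consistent (residuals ≈ 0); PKD is off by 29.8 km.

PKD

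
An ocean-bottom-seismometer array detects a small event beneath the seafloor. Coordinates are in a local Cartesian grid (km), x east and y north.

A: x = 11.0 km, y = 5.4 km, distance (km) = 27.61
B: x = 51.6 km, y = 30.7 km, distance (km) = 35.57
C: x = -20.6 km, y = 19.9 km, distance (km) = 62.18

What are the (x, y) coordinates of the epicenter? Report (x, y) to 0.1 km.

(37.6, -2.0)

Circle about each station: (x − 11.0)² + (y − 5.4)² = 27.61²; (x − 51.6)² + (y − 30.7)² = 35.57²; (x + 20.6)² + (y − 19.9)² = 62.18².
Subtracting the A equation from the B and C equations removes the quadratic terms:
81.2 x + 50.6 y = 2951.98
-63.2 x + 29.0 y = -2433.83
Solving the 2×2 system: x ≈ 37.6, y ≈ -2.0 km.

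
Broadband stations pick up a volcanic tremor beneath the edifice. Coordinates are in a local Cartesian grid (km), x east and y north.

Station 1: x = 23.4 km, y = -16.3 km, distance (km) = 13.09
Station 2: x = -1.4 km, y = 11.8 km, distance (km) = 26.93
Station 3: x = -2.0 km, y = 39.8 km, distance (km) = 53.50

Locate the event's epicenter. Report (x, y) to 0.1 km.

x ≈ 11.0 km, y ≈ -12.1 km

Circle about each station: (x − 23.4)² + (y + 16.3)² = 13.09²; (x + 1.4)² + (y − 11.8)² = 26.93²; (x + 2.0)² + (y − 39.8)² = 53.50².
Subtracting the Station 1 equation from the Station 2 and Station 3 equations removes the quadratic terms:
-49.6 x + 56.2 y = -1225.93
-50.8 x + 112.2 y = -1916.11
Solving the 2×2 system: x ≈ 11.0, y ≈ -12.1 km.
Check against Station 1 (with the unrounded x, y): √((x − 23.4)²+(y + 16.3)²) = 13.08 ≈ 13.09 km. ✓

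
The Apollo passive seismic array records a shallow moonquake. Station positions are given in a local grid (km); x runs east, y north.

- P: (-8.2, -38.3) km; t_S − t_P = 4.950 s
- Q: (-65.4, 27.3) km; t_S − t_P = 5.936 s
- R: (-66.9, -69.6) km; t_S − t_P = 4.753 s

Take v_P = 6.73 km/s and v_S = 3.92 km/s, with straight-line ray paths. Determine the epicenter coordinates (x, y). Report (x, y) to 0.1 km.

-53.3 km east, -27.1 km north

Distance from S−P lag: d = Δt · v_P v_S / (v_P − v_S) = Δt · (6.73·3.92)/(6.73−3.92) ≈ 9.3885·Δt.
So d_P = 46.47, d_Q = 55.73, d_R = 44.62 km.
Circle about each station: (x + 8.2)² + (y + 38.3)² = 46.47²; (x + 65.4)² + (y − 27.3)² = 55.73²; (x + 66.9)² + (y + 69.6)² = 44.62².
Subtracting pairs of circle equations eliminates x²+y² and gives linear equations (the radical axes):
-114.4 x + 131.2 y = 2541.95
-117.4 x − 62.6 y = 7954.16
Solving the 2×2 system: x ≈ -53.3, y ≈ -27.1 km.
Check against P (with the unrounded x, y): √((x + 8.2)²+(y + 38.3)²) = 46.47 ≈ 46.47 km. ✓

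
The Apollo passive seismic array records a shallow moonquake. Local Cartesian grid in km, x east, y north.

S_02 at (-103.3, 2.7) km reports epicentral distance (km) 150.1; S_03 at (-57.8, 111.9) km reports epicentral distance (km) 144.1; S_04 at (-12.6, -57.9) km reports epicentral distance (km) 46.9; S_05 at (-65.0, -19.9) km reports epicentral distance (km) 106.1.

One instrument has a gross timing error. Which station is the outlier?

Solve using three stations at a time. Using S_02, S_04, S_05 (subtract circle equations pairwise → linear system) gives (x, y) ≈ (34.3, -57.3).
Distances from that point to each station vs reported:
  S_02: calculated 150.1 vs reported 150.1 → residual 0.0 km
  S_03: calculated 192.7 vs reported 144.1 → residual 48.6 km
  S_04: calculated 46.9 vs reported 46.9 → residual 0.0 km
  S_05: calculated 106.1 vs reported 106.1 → residual 0.0 km
S_02, S_04, S_05 are mutually consistent (residuals ≈ 0); S_03 is off by 48.6 km.

S_03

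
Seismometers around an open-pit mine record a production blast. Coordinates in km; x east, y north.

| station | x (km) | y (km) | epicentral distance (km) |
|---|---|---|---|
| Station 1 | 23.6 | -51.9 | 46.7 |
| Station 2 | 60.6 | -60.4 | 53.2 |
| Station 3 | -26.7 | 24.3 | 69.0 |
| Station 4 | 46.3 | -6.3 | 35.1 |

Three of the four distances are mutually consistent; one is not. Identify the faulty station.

Solve using three stations at a time. Using Station 2, Station 3, Station 4 (subtract circle equations pairwise → linear system) gives (x, y) ≈ (18.5, -27.8).
Distances from that point to each station vs reported:
  Station 1: calculated 24.6 vs reported 46.7 → residual 22.1 km
  Station 2: calculated 53.2 vs reported 53.2 → residual 0.0 km
  Station 3: calculated 69.0 vs reported 69.0 → residual 0.0 km
  Station 4: calculated 35.1 vs reported 35.1 → residual 0.0 km
Station 2, Station 3, Station 4 are mutually consistent (residuals ≈ 0); Station 1 is off by 22.1 km.

Station 1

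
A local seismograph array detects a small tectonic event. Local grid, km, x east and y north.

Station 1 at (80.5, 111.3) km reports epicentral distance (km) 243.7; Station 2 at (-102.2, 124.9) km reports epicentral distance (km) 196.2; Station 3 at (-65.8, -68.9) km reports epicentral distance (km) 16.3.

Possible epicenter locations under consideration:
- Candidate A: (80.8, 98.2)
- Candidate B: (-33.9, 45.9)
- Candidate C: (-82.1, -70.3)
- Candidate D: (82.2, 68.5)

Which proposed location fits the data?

Candidate C

For each candidate, compare |candidate − station| to the reported distance:
Candidate A: residuals Station 1 230.6, Station 2 11.3, Station 3 206.0 → max 230.6 km
Candidate B: residuals Station 1 111.9, Station 2 91.8, Station 3 102.8 → max 111.9 km
Candidate C: residuals Station 1 0.1, Station 2 0.0, Station 3 0.1 → max 0.1 km
Candidate D: residuals Station 1 200.9, Station 2 3.4, Station 3 185.6 → max 200.9 km
Only Candidate C has all residuals ≈ 0.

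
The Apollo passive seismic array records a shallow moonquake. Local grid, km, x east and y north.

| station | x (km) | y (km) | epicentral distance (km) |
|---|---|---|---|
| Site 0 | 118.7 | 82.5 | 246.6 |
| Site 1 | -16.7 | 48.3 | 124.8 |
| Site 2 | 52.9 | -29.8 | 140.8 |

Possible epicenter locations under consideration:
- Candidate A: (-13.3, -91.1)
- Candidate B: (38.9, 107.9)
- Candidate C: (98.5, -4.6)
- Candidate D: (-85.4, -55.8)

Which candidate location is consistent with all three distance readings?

Candidate D

For each candidate, compare |candidate − station| to the reported distance:
Candidate A: residuals Site 0 28.5, Site 1 14.6, Site 2 50.6 → max 50.6 km
Candidate B: residuals Site 0 162.9, Site 1 43.3, Site 2 2.4 → max 162.9 km
Candidate C: residuals Site 0 157.2, Site 1 2.0, Site 2 88.7 → max 157.2 km
Candidate D: residuals Site 0 0.1, Site 1 0.1, Site 2 0.1 → max 0.1 km
Only Candidate D has all residuals ≈ 0.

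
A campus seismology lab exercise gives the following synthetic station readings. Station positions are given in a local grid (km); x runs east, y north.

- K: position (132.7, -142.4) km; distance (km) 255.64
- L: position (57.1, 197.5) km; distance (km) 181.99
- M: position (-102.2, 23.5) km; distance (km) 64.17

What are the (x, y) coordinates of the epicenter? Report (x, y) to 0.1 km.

(-41.6, 44.6)

Circle about each station: (x − 132.7)² + (y + 142.4)² = 255.64²; (x − 57.1)² + (y − 197.5)² = 181.99²; (x + 102.2)² + (y − 23.5)² = 64.17².
Subtracting pairs of circle equations eliminates x²+y² and gives linear equations (the radical axes):
-151.2 x + 679.8 y = 36611.06
-469.8 x + 331.8 y = 34344.06
Solving the 2×2 system: x ≈ -41.6, y ≈ 44.6 km.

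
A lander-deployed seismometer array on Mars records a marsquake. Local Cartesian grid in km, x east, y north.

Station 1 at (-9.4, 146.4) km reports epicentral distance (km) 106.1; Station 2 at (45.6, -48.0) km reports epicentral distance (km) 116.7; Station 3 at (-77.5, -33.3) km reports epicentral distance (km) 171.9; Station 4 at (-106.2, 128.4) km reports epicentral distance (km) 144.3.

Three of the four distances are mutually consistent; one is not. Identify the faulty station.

Station 4

Solve using three stations at a time. Using Station 1, Station 2, Station 3 (subtract circle equations pairwise → linear system) gives (x, y) ≈ (61.7, 67.6).
Distances from that point to each station vs reported:
  Station 1: calculated 106.1 vs reported 106.1 → residual 0.0 km
  Station 2: calculated 116.7 vs reported 116.7 → residual 0.0 km
  Station 3: calculated 171.9 vs reported 171.9 → residual 0.0 km
  Station 4: calculated 178.6 vs reported 144.3 → residual 34.3 km
Station 1, Station 2, Station 3 are mutually consistent (residuals ≈ 0); Station 4 is off by 34.3 km.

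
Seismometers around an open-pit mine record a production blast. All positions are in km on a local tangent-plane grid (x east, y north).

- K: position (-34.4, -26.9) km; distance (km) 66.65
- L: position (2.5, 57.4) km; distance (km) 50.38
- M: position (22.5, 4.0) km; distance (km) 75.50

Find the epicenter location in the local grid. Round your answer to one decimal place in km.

(-44.4, 39.0)

Circle about each station: (x + 34.4)² + (y + 26.9)² = 66.65²; (x − 2.5)² + (y − 57.4)² = 50.38²; (x − 22.5)² + (y − 4.0)² = 75.50².
Subtracting pairs of circle equations eliminates x²+y² and gives linear equations (the radical axes):
73.8 x + 168.6 y = 3298.12
113.8 x + 61.8 y = -2642.75
Solving the 2×2 system: x ≈ -44.4, y ≈ 39.0 km.
Check against K (with the unrounded x, y): √((x + 34.4)²+(y + 26.9)²) = 66.65 ≈ 66.65 km. ✓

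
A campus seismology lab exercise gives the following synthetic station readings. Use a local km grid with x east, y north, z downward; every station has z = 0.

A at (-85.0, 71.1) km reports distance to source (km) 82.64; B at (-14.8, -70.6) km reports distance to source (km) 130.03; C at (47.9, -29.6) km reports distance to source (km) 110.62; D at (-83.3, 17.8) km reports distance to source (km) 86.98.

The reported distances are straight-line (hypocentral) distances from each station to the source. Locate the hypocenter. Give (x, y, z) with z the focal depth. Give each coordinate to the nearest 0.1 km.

x ≈ -14.0 km, y ≈ 53.6 km, depth ≈ 38.5 km

Each station gives a sphere (x−x_i)² + (y−y_i)² + z² = d_i² (stations at z=0).
Subtracting the A sphere from B and C: z² cancels, leaving linear equations in x and y:
140.4 x − 283.4 y = -17155.24
265.8 x − 201.4 y = -14517.05
Solving: x ≈ -14.007, y ≈ 53.594 km (keep extra digits for the depth step; rounded: -14.0, 53.6).
Then from the A sphere: z² = 82.64² − (x + 85.0)² − (y − 71.1)² with x = -14.007, y = 53.594, so z ≈ 38.508 ≈ 38.5 km.
Check against D (with the unrounded solution): distance 86.98 ≈ 86.98 km. ✓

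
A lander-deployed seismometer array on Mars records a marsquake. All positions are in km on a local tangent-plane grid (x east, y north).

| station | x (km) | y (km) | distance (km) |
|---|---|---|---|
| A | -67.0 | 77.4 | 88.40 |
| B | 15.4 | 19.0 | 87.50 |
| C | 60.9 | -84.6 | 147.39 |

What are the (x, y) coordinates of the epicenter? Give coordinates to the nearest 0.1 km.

x ≈ -66.8 km, y ≈ -11.0 km

Circle about each station: (x + 67.0)² + (y − 77.4)² = 88.40²; (x − 15.4)² + (y − 19.0)² = 87.50²; (x − 60.9)² + (y + 84.6)² = 147.39².
Subtracting pairs of circle equations eliminates x²+y² and gives linear equations (the radical axes):
164.8 x − 116.8 y = -9723.29
255.8 x − 324.0 y = -13523.04
Solving the 2×2 system: x ≈ -66.8, y ≈ -11.0 km.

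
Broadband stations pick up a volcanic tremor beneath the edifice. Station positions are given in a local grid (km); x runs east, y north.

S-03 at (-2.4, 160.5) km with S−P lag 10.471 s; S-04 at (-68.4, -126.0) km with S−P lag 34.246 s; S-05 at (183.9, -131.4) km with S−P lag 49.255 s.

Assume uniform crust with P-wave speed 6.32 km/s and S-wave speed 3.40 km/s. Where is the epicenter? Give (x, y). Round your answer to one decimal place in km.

(-71.3, 126.0)

Distance from S−P lag: d = Δt · v_P v_S / (v_P − v_S) = Δt · (6.32·3.40)/(6.32−3.40) ≈ 7.3589·Δt.
So d_S-03 = 77.06, d_S-04 = 252.01, d_S-05 = 362.46 km.
Circle about each station: (x + 2.4)² + (y − 160.5)² = 77.06²; (x + 68.4)² + (y + 126.0)² = 252.01²; (x − 183.9)² + (y + 131.4)² = 362.46².
Subtracting the S-03 equation from the S-04 and S-05 equations removes the quadratic terms:
-132.0 x − 573.0 y = -62782.25
372.6 x − 583.8 y = -100119.85
Solving the 2×2 system: x ≈ -71.3, y ≈ 126.0 km.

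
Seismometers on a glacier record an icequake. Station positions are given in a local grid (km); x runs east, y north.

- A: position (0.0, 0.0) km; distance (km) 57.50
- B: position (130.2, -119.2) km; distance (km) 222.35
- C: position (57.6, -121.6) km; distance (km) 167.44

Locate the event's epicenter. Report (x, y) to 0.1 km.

(-57.5, 0.0)

Circle about each station: x² + y² = 57.50²; (x − 130.2)² + (y + 119.2)² = 222.35²; (x − 57.6)² + (y + 121.6)² = 167.44².
Subtracting the A equation from the B and C equations removes the quadratic terms:
260.4 x − 238.4 y = -14972.59
115.2 x − 243.2 y = -6625.58
Solving the 2×2 system: x ≈ -57.5, y ≈ 0.0 km.
Check against A (with the unrounded x, y): √(x²+y²) = 57.49 ≈ 57.50 km. ✓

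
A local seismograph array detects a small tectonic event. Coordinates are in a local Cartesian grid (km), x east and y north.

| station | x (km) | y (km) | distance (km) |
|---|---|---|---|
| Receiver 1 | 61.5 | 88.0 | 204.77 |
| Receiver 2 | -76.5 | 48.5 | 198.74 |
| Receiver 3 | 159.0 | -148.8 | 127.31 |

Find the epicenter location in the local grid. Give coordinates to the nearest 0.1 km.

Circle about each station: (x − 61.5)² + (y − 88.0)² = 204.77²; (x + 76.5)² + (y − 48.5)² = 198.74²; (x − 159.0)² + (y + 148.8)² = 127.31².
Subtracting the Receiver 1 equation from the Receiver 2 and Receiver 3 equations removes the quadratic terms:
-276.0 x − 79.0 y = -888.58
195.0 x − 473.6 y = 61619.11
Solving the 2×2 system: x ≈ 36.2, y ≈ -115.2 km.

(36.2, -115.2)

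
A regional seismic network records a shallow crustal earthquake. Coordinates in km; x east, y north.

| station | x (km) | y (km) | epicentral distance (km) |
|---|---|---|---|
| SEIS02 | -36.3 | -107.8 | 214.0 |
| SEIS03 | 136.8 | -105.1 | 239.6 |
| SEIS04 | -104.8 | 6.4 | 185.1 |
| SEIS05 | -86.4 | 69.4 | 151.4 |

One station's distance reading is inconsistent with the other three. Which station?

Solve using three stations at a time. Using SEIS02, SEIS04, SEIS05 (subtract circle equations pairwise → linear system) gives (x, y) ≈ (64.9, 81.0).
Distances from that point to each station vs reported:
  SEIS02: calculated 214.2 vs reported 214.0 → residual 0.2 km
  SEIS03: calculated 199.5 vs reported 239.6 → residual 40.1 km
  SEIS04: calculated 185.4 vs reported 185.1 → residual 0.3 km
  SEIS05: calculated 151.7 vs reported 151.4 → residual 0.3 km
SEIS02, SEIS04, SEIS05 are mutually consistent (residuals ≈ 0); SEIS03 is off by 40.1 km.

SEIS03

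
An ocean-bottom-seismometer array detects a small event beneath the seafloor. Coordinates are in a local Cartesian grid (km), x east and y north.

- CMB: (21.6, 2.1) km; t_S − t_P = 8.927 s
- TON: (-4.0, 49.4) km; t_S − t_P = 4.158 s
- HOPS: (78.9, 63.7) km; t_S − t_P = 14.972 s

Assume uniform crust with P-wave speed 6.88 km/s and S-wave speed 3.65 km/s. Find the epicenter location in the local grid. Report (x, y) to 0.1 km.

-35.4 km east, 41.7 km north

Distance from S−P lag: d = Δt · v_P v_S / (v_P − v_S) = Δt · (6.88·3.65)/(6.88−3.65) ≈ 7.7746·Δt.
So d_CMB = 69.40, d_TON = 32.33, d_HOPS = 116.40 km.
Circle about each station: (x − 21.6)² + (y − 2.1)² = 69.40²; (x + 4.0)² + (y − 49.4)² = 32.33²; (x − 78.9)² + (y − 63.7)² = 116.40².
Subtracting the CMB equation from the TON and HOPS equations removes the quadratic terms:
-51.2 x + 94.6 y = 5756.52
114.6 x + 123.2 y = 1079.33
Solving the 2×2 system: x ≈ -35.4, y ≈ 41.7 km.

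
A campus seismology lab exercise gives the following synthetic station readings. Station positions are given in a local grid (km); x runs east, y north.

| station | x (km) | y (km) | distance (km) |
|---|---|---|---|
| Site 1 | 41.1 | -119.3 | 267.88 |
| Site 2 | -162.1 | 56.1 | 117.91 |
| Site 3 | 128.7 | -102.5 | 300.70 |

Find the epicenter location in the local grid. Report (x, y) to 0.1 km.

x ≈ -67.0 km, y ≈ 125.8 km

Circle about each station: (x − 41.1)² + (y + 119.3)² = 267.88²; (x + 162.1)² + (y − 56.1)² = 117.91²; (x − 128.7)² + (y + 102.5)² = 300.70².
Subtracting pairs of circle equations eliminates x²+y² and gives linear equations (the radical axes):
-406.4 x + 350.8 y = 71358.85
175.2 x + 33.6 y = -7512.56
Solving the 2×2 system: x ≈ -67.0, y ≈ 125.8 km.
Check against Site 1 (with the unrounded x, y): √((x − 41.1)²+(y + 119.3)²) = 267.88 ≈ 267.88 km. ✓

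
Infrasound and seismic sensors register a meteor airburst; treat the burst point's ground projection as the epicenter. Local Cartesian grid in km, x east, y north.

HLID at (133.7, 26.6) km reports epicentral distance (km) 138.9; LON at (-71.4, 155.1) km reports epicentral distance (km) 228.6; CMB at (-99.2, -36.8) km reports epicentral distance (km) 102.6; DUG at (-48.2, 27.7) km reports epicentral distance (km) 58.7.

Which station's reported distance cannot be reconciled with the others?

Solve using three stations at a time. Using HLID, CMB, DUG (subtract circle equations pairwise → linear system) gives (x, y) ≈ (-1.0, -7.1).
Distances from that point to each station vs reported:
  HLID: calculated 138.9 vs reported 138.9 → residual 0.0 km
  LON: calculated 176.8 vs reported 228.6 → residual 51.8 km
  CMB: calculated 102.6 vs reported 102.6 → residual 0.0 km
  DUG: calculated 58.6 vs reported 58.7 → residual 0.1 km
HLID, CMB, DUG are mutually consistent (residuals ≈ 0); LON is off by 51.8 km.

LON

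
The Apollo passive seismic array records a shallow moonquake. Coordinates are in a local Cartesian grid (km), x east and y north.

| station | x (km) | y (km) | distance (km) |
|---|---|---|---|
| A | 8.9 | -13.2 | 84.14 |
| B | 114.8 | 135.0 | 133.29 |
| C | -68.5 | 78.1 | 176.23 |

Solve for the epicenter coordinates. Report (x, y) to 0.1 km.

91.3 km east, 3.8 km north

Circle about each station: (x − 8.9)² + (y + 13.2)² = 84.14²; (x − 114.8)² + (y − 135.0)² = 133.29²; (x + 68.5)² + (y − 78.1)² = 176.23².
Subtracting pairs of circle equations eliminates x²+y² and gives linear equations (the radical axes):
211.8 x + 296.4 y = 20463.91
-154.8 x + 182.6 y = -13439.06
Solving the 2×2 system: x ≈ 91.3, y ≈ 3.8 km.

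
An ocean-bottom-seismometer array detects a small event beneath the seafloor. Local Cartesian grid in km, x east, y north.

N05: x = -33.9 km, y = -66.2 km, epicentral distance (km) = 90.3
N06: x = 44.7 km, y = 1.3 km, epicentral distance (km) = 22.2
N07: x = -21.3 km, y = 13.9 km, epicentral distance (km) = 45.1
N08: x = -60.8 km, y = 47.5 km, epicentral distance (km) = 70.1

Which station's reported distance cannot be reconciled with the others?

N08

Solve using three stations at a time. Using N05, N06, N07 (subtract circle equations pairwise → linear system) gives (x, y) ≈ (22.7, 4.1).
Distances from that point to each station vs reported:
  N05: calculated 90.3 vs reported 90.3 → residual 0.0 km
  N06: calculated 22.2 vs reported 22.2 → residual 0.0 km
  N07: calculated 45.1 vs reported 45.1 → residual 0.0 km
  N08: calculated 94.1 vs reported 70.1 → residual 24.0 km
N05, N06, N07 are mutually consistent (residuals ≈ 0); N08 is off by 24.0 km.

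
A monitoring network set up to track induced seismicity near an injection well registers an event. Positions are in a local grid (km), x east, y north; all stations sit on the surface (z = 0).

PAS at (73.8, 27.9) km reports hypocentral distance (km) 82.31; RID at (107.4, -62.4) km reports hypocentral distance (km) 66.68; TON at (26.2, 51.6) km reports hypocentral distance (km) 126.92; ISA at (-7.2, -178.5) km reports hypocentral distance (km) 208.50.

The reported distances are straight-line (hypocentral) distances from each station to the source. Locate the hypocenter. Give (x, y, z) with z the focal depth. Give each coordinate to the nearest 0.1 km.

(118.4, -19.8, 50.1)

Each station gives a sphere (x−x_i)² + (y−y_i)² + z² = d_i² (stations at z=0).
Subtracting the PAS sphere from RID and TON: z² cancels, leaving linear equations in x and y:
67.2 x − 180.6 y = 11532.38
-95.2 x + 47.4 y = -12209.60
Solving: x ≈ 118.392, y ≈ -19.803 km (keep extra digits for the depth step; rounded: 118.4, -19.8).
Then from the PAS sphere: z² = 82.31² − (x − 73.8)² − (y − 27.9)² with x = 118.392, y = -19.803, so z ≈ 50.109 ≈ 50.1 km.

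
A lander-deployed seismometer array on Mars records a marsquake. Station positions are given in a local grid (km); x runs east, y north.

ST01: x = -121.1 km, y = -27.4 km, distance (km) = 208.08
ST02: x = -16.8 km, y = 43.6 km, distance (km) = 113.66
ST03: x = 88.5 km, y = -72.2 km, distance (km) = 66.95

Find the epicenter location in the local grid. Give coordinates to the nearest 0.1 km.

Circle about each station: (x + 121.1)² + (y + 27.4)² = 208.08²; (x + 16.8)² + (y − 43.6)² = 113.66²; (x − 88.5)² + (y + 72.2)² = 66.95².
Subtracting the ST01 equation from the ST02 and ST03 equations removes the quadratic terms:
208.6 x + 142.0 y = 17145.92
419.2 x − 89.6 y = 36444.10
Solving the 2×2 system: x ≈ 85.8, y ≈ -5.3 km.

(85.8, -5.3)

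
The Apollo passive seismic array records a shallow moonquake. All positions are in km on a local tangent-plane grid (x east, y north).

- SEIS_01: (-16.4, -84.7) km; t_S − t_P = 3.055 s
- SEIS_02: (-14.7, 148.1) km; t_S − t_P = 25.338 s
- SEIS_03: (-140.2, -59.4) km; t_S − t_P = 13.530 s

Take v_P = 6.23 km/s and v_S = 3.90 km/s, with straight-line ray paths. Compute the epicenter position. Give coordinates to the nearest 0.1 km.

Distance from S−P lag: d = Δt · v_P v_S / (v_P − v_S) = Δt · (6.23·3.90)/(6.23−3.90) ≈ 10.4279·Δt.
So d_SEIS_01 = 31.86, d_SEIS_02 = 264.22, d_SEIS_03 = 141.09 km.
Circle about each station: (x + 16.4)² + (y + 84.7)² = 31.86²; (x + 14.7)² + (y − 148.1)² = 264.22²; (x + 140.2)² + (y + 59.4)² = 141.09².
Subtracting pairs of circle equations eliminates x²+y² and gives linear equations (the radical axes):
3.4 x + 465.6 y = -54090.50
-247.6 x + 50.6 y = -3149.98
Solving the 2×2 system: x ≈ -11.0, y ≈ -116.1 km.
Check against SEIS_01 (with the unrounded x, y): √((x + 16.4)²+(y + 84.7)²) = 31.85 ≈ 31.86 km. ✓

(-11.0, -116.1)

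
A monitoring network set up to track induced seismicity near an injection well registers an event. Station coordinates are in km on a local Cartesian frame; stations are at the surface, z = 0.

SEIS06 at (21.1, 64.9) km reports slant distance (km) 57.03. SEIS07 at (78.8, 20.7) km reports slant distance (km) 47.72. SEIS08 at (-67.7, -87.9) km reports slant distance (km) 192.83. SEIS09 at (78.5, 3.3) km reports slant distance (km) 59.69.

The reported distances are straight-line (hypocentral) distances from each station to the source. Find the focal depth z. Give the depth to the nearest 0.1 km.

Each station gives a sphere (x−x_i)² + (y−y_i)² + z² = d_i² (stations at z=0).
Subtracting the SEIS06 sphere from SEIS07 and SEIS08: z² cancels, leaving linear equations in x and y:
115.4 x − 88.4 y = 2955.93
-177.6 x − 305.6 y = -26278.51
Solving: x ≈ 63.304, y ≈ 49.201 km (keep extra digits for the depth step; rounded: 63.3, 49.2).
Then from the SEIS06 sphere: z² = 57.03² − (x − 21.1)² − (y − 64.9)² with x = 63.304, y = 49.201, so z ≈ 34.997 ≈ 35.0 km.

depth ≈ 35.0 km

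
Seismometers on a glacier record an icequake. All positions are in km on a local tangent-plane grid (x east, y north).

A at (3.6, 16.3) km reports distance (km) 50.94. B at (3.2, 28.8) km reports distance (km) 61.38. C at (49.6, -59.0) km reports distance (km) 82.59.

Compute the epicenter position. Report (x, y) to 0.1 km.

Circle about each station: (x − 3.6)² + (y − 16.3)² = 50.94²; (x − 3.2)² + (y − 28.8)² = 61.38²; (x − 49.6)² + (y + 59.0)² = 82.59².
Subtracting the A equation from the B and C equations removes the quadratic terms:
-0.8 x + 25.0 y = -611.59
92.0 x − 150.6 y = 1436.29
Solving the 2×2 system: x ≈ -25.8, y ≈ -25.3 km.

-25.8 km east, -25.3 km north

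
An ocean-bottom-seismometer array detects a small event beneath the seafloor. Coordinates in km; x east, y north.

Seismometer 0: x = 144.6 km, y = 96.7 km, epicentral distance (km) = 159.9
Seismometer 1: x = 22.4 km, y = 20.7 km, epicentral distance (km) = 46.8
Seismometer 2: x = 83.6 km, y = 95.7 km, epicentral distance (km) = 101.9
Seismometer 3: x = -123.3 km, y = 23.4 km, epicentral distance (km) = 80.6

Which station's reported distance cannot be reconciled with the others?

Solve using three stations at a time. Using Seismometer 0, Seismometer 1, Seismometer 2 (subtract circle equations pairwise → linear system) gives (x, y) ≈ (-9.7, 54.7).
Distances from that point to each station vs reported:
  Seismometer 0: calculated 159.9 vs reported 159.9 → residual 0.0 km
  Seismometer 1: calculated 46.8 vs reported 46.8 → residual 0.0 km
  Seismometer 2: calculated 101.9 vs reported 101.9 → residual 0.0 km
  Seismometer 3: calculated 117.9 vs reported 80.6 → residual 37.3 km
Seismometer 0, Seismometer 1, Seismometer 2 are mutually consistent (residuals ≈ 0); Seismometer 3 is off by 37.3 km.

Seismometer 3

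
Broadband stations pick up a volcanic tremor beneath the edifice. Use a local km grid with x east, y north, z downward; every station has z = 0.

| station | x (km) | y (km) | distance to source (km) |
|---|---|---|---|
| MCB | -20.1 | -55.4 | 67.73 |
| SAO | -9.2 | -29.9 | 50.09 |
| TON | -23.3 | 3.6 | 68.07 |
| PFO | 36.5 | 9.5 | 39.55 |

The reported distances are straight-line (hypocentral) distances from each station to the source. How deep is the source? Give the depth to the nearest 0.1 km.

Each station gives a sphere (x−x_i)² + (y−y_i)² + z² = d_i² (stations at z=0).
Subtracting the MCB sphere from SAO and TON: z² cancels, leaving linear equations in x and y:
21.8 x + 51.0 y = -416.18
-6.4 x + 118.0 y = -2963.49
Solving: x ≈ 35.197, y ≈ -23.205 km (keep extra digits for the depth step; rounded: 35.2, -23.2).
Then from the MCB sphere: z² = 67.73² − (x + 20.1)² − (y + 55.4)² with x = 35.197, y = -23.205, so z ≈ 22.205 ≈ 22.2 km.

depth ≈ 22.2 km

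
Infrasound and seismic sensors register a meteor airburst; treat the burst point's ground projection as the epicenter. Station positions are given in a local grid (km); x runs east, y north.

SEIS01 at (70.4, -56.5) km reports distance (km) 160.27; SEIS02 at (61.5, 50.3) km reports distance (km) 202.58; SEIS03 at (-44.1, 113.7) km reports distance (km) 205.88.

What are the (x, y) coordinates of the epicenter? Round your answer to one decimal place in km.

Circle about each station: (x − 70.4)² + (y + 56.5)² = 160.27²; (x − 61.5)² + (y − 50.3)² = 202.58²; (x + 44.1)² + (y − 113.7)² = 205.88².
Subtracting the SEIS01 equation from the SEIS02 and SEIS03 equations removes the quadratic terms:
-17.8 x + 213.6 y = -17188.25
-229.0 x + 340.4 y = -9976.01
Solving the 2×2 system: x ≈ -86.8, y ≈ -87.7 km.
Check against SEIS01 (with the unrounded x, y): √((x − 70.4)²+(y + 56.5)²) = 160.27 ≈ 160.27 km. ✓

x ≈ -86.8 km, y ≈ -87.7 km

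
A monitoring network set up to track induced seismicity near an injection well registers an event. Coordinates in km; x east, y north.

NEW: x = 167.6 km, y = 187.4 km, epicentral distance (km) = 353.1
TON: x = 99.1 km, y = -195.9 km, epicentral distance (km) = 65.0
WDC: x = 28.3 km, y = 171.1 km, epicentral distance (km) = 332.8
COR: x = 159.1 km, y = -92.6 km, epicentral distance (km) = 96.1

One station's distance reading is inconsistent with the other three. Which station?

Solve using three stations at a time. Using NEW, WDC, COR (subtract circle equations pairwise → linear system) gives (x, y) ≈ (87.3, -156.4).
Distances from that point to each station vs reported:
  NEW: calculated 353.1 vs reported 353.1 → residual 0.0 km
  TON: calculated 41.2 vs reported 65.0 → residual 23.8 km
  WDC: calculated 332.8 vs reported 332.8 → residual 0.0 km
  COR: calculated 96.1 vs reported 96.1 → residual 0.0 km
NEW, WDC, COR are mutually consistent (residuals ≈ 0); TON is off by 23.8 km.

TON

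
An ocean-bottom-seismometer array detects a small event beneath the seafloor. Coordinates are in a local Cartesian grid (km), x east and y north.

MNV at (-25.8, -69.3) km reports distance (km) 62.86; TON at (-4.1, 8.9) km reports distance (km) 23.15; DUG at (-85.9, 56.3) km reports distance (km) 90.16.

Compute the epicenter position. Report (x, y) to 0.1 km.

-21.3 km east, -6.6 km north

Circle about each station: (x + 25.8)² + (y + 69.3)² = 62.86²; (x + 4.1)² + (y − 8.9)² = 23.15²; (x + 85.9)² + (y − 56.3)² = 90.16².
Subtracting the MNV equation from the TON and DUG equations removes the quadratic terms:
43.4 x + 156.4 y = -1956.65
-120.2 x + 251.2 y = 902.92
Solving the 2×2 system: x ≈ -21.3, y ≈ -6.6 km.
Check against MNV (with the unrounded x, y): √((x + 25.8)²+(y + 69.3)²) = 62.86 ≈ 62.86 km. ✓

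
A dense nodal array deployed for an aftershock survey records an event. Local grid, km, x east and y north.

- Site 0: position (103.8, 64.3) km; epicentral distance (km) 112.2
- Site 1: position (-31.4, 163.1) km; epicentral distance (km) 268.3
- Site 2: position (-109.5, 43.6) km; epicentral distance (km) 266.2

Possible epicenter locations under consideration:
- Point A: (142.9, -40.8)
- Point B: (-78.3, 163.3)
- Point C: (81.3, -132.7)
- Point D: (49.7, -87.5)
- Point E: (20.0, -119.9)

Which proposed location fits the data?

Point A

For each candidate, compare |candidate − station| to the reported distance:
Point A: residuals Site 0 0.1, Site 1 0.1, Site 2 0.1 → max 0.1 km
Point B: residuals Site 0 95.1, Site 1 221.4, Site 2 142.5 → max 221.4 km
Point C: residuals Site 0 86.1, Site 1 48.2, Site 2 6.4 → max 86.1 km
Point D: residuals Site 0 49.0, Site 1 4.9, Site 2 60.0 → max 60.0 km
Point E: residuals Site 0 90.2, Site 1 19.3, Site 2 57.6 → max 90.2 km
Only Point A has all residuals ≈ 0.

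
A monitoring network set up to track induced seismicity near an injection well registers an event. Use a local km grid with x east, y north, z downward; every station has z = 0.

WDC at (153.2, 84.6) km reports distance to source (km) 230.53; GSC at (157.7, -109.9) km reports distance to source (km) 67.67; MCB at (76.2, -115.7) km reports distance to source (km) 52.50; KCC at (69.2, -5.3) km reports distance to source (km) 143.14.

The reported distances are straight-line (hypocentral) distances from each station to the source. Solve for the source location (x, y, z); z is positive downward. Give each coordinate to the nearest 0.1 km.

(107.6, -138.6, 35.3)

Each station gives a sphere (x−x_i)² + (y−y_i)² + z² = d_i² (stations at z=0).
Subtracting the WDC sphere from GSC and MCB: z² cancels, leaving linear equations in x and y:
9.0 x − 389.0 y = 54884.75
-154.0 x − 400.6 y = 38953.36
Solving: x ≈ 107.602, y ≈ -138.602 km (keep extra digits for the depth step; rounded: 107.6, -138.6).
Then from the WDC sphere: z² = 230.53² − (x − 153.2)² − (y − 84.6)² with x = 107.602, y = -138.602, so z ≈ 35.295 ≈ 35.3 km.
Check against KCC (with the unrounded solution): distance 143.14 ≈ 143.14 km. ✓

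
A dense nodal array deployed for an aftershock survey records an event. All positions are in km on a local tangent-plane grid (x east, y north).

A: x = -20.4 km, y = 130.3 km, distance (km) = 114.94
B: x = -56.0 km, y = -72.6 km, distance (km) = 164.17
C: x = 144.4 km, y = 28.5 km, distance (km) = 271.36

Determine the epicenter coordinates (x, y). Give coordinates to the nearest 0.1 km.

-122.5 km east, 77.5 km north

Circle about each station: (x + 20.4)² + (y − 130.3)² = 114.94²; (x + 56.0)² + (y + 72.6)² = 164.17²; (x − 144.4)² + (y − 28.5)² = 271.36².
Subtracting the A equation from the B and C equations removes the quadratic terms:
-71.2 x − 405.8 y = -22728.08
329.6 x − 203.6 y = -56155.69
Solving the 2×2 system: x ≈ -122.5, y ≈ 77.5 km.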